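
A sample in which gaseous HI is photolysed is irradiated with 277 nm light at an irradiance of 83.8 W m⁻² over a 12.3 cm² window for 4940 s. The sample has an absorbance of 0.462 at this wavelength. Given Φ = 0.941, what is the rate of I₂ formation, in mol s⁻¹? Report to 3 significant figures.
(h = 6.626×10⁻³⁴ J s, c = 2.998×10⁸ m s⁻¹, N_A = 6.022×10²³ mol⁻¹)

1.47×10⁻⁷ mol s⁻¹

Photon energy at 277 nm: hc/λ = (6.626×10⁻³⁴)(2.998×10⁸)/(277×10⁻⁹) = 7.171×10⁻¹⁹ J.
Energy delivered: (83.8 W m⁻²)(12.3×10⁻⁴ m²)(4940 s) = 509.2 J.
Photons incident: 509.2 / 7.171×10⁻¹⁹ = 7.101×10²⁰, i.e. 7.101×10²⁰/6.022×10²³ = 0.001179 mol.
Fraction absorbed: 1 − 10^(−0.462) = 0.6549.
Photons absorbed: 0.6549 × 0.001179 = 7.721×10⁻⁴ mol.
Product formed: 0.941 × 7.721×10⁻⁴ = 7.265×10⁻⁴ mol.
Rate: 7.265×10⁻⁴ / 4940 s = 1.47×10⁻⁷ mol s⁻¹.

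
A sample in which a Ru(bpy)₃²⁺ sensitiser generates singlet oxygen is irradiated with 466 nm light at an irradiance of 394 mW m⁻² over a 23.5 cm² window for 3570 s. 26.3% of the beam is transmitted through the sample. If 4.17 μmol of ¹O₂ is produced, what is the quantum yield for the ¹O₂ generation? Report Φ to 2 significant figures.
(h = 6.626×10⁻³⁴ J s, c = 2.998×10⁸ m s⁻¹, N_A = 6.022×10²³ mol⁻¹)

Product: 4.17 μmol = 4.17×10⁻⁶ mol.
Photon energy at 466 nm: hc/λ = (6.626×10⁻³⁴)(2.998×10⁸)/(466×10⁻⁹) = 4.263×10⁻¹⁹ J.
Energy delivered: (394 mW m⁻²)(23.5×10⁻⁴ m²)(3570 s) = 3.305 J.
Photons incident: 3.305 / 4.263×10⁻¹⁹ = 7.753×10¹⁸, i.e. 7.753×10¹⁸/6.022×10²³ = 1.287×10⁻⁵ mol.
Fraction absorbed: 1 − 26.3/100 = 0.7370.
Photons absorbed: 0.7370 × 1.287×10⁻⁵ = 9.485×10⁻⁶ mol.
Φ = 4.17×10⁻⁶ mol / 9.485×10⁻⁶ mol photons = 0.44.

Φ = 0.44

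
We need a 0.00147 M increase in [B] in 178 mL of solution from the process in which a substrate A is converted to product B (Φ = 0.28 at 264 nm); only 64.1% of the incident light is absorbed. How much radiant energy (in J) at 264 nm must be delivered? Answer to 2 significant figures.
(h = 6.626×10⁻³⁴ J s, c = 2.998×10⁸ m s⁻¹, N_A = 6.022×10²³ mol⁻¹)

Product: (0.00147 M)(0.178 L) = 2.617×10⁻⁴ mol.
Photons that must be absorbed: 2.617×10⁻⁴ / 0.28 = 9.346×10⁻⁴ mol.
Incident photons needed: 9.346×10⁻⁴ / 0.641 = 0.001458 mol.
Photon energy: hc/λ = 7.525×10⁻¹⁹ J; per mole, 4.532×10⁵ J mol⁻¹.
Energy required: 0.001458 × 4.532×10⁵ = 660 J.

660 J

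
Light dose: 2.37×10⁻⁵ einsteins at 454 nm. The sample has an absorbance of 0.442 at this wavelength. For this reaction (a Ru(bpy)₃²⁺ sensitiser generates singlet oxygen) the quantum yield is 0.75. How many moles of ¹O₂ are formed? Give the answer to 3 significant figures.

Fraction absorbed: 1 − 10^(−0.442) = 0.6386.
Photons absorbed: 0.6386 × 2.37×10⁻⁵ = 1.513×10⁻⁵ mol.
Product: Φ × n_abs = 0.75 × 1.513×10⁻⁵ = 1.135×10⁻⁵ mol.

1.14×10⁻⁵ mol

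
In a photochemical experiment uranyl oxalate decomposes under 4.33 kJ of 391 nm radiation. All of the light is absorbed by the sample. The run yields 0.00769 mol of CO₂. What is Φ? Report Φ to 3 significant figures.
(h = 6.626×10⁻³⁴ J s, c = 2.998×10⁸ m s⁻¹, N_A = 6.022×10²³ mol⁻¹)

Photon energy at 391 nm: hc/λ = (6.626×10⁻³⁴)(2.998×10⁸)/(391×10⁻⁹) = 5.080×10⁻¹⁹ J.
Incident energy: 4.33 kJ = 4330 J.
Photons incident: 4330 / 5.080×10⁻¹⁹ = 8.524×10²¹, i.e. 8.524×10²¹/6.022×10²³ = 0.01415 mol.
Φ = 0.00769 mol / 0.01415 mol photons = 0.543.

Φ = 0.543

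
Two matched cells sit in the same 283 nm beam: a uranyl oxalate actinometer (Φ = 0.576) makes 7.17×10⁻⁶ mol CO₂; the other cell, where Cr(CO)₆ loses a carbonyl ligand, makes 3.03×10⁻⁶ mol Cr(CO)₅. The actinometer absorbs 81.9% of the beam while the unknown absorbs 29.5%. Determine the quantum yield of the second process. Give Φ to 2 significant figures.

Photons absorbed by the actinometer: 7.17×10⁻⁶ / 0.576 = 1.245×10⁻⁵ mol.
Incident flux: 1.245×10⁻⁵ / 0.819 = 1.520×10⁻⁵ einstein.
Absorbed by unknown: 0.295 × 1.520×10⁻⁵ = 4.484×10⁻⁶ mol.
Φ(unknown) = 3.03×10⁻⁶ / 4.484×10⁻⁶ = 0.68.

Φ = 0.68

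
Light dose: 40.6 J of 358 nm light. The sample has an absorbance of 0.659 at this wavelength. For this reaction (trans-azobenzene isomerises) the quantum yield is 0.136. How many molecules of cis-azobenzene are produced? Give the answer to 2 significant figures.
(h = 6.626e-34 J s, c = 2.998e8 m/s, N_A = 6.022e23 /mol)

7.8e18 molecules

Photon energy at 358 nm: hc/λ = (6.626e-34)(2.998e8)/(358e-9) = 5.549e-19 J.
Photons incident: 40.6 / 5.549e-19 = 7.317e19, i.e. 7.317e19/6.022e23 = 1.215e-4 mol.
Fraction absorbed: 1 − 10^(−0.659) = 0.7807.
Photons absorbed: 0.7807 × 1.215e-4 = 9.486e-5 mol.
Product: Φ × n_abs = 0.136 × 9.486e-5 = 1.290e-5 mol.
As a count: 1.290e-5 × 6.022e23 = 7.8e18.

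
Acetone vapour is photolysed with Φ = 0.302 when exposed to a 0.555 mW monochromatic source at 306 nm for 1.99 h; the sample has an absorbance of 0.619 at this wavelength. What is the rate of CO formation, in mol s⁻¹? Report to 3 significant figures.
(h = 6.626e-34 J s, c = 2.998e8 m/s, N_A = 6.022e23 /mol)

3.26e-10 mol s⁻¹

Photon energy at 306 nm: hc/λ = (6.626e-34)(2.998e8)/(306e-9) = 6.492e-19 J.
Energy delivered: (0.555 mW)(7164 s) = 3.976 J.
Photons incident: 3.976 / 6.492e-19 = 6.124e18, i.e. 6.124e18/6.022e23 = 1.017e-5 mol.
Fraction absorbed: 1 − 10^(−0.619) = 0.7596.
Photons absorbed: 0.7596 × 1.017e-5 = 7.725e-6 mol.
Product formed: 0.302 × 7.725e-6 = 2.333e-6 mol.
Rate: 2.333e-6 / 7164 s = 3.26e-10 mol s⁻¹.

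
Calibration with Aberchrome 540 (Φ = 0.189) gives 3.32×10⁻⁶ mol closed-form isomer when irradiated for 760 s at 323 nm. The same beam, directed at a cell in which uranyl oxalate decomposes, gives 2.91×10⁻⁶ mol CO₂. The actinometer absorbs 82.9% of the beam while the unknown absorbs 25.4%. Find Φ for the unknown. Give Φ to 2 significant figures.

Φ = 0.54

Photons absorbed by the actinometer: 3.32×10⁻⁶ / 0.189 = 1.757×10⁻⁵ mol.
Incident flux: 1.757×10⁻⁵ / 0.829 = 2.119×10⁻⁵ einstein.
Absorbed by unknown: 0.254 × 2.119×10⁻⁵ = 5.382×10⁻⁶ mol.
Φ(unknown) = 2.91×10⁻⁶ / 5.382×10⁻⁶ = 0.54.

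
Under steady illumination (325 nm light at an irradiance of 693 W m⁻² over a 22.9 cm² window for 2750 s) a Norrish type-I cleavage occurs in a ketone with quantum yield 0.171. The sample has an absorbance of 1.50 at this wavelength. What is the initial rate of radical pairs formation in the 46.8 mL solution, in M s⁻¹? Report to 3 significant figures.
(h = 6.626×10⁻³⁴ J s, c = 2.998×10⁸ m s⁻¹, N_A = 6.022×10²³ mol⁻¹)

Photon energy at 325 nm: hc/λ = (6.626×10⁻³⁴)(2.998×10⁸)/(325×10⁻⁹) = 6.112×10⁻¹⁹ J.
Energy delivered: (693 W m⁻²)(22.9×10⁻⁴ m²)(2750 s) = 4364 J.
Photons incident: 4364 / 6.112×10⁻¹⁹ = 7.140×10²¹, i.e. 7.140×10²¹/6.022×10²³ = 0.01186 mol.
Fraction absorbed: 1 − 10^(−1.50) = 0.9684.
Photons absorbed: 0.9684 × 0.01186 = 0.01149 mol.
Product formed: 0.171 × 0.01149 = 0.001965 mol.
Rate: 0.001965 mol / (2750 s × 0.0468 L) = 1.53×10⁻⁵ M s⁻¹.

1.53×10⁻⁵ M s⁻¹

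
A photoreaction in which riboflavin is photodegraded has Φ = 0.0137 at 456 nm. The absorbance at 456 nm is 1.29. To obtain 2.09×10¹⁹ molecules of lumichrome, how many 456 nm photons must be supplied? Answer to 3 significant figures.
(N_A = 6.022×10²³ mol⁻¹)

1.61×10²¹ photons

Product: 2.09×10¹⁹ / 6.022×10²³ = 3.471×10⁻⁵ mol.
Photons that must be absorbed: 3.471×10⁻⁵ / 0.0137 = 0.002534 mol.
Fraction absorbed: 1 − 10^(−1.29) = 0.9487.
Incident photons needed: 0.002534 / 0.9487 = 0.002671 mol.
Photon count: 0.002671 × 6.022×10²³ = 1.61×10²¹.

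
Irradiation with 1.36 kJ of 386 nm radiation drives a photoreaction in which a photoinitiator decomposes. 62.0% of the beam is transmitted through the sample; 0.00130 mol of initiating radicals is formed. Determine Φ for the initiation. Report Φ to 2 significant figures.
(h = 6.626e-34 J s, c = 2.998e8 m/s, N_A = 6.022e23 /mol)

Photon energy at 386 nm: hc/λ = (6.626e-34)(2.998e8)/(386e-9) = 5.146e-19 J.
Incident energy: 1.36 kJ = 1360 J.
Photons incident: 1360 / 5.146e-19 = 2.643e21, i.e. 2.643e21/6.022e23 = 0.004389 mol.
Fraction absorbed: 1 − 62.0/100 = 0.3800.
Photons absorbed: 0.3800 × 0.004389 = 0.001668 mol.
Φ = 0.00130 mol / 0.001668 mol photons = 0.78.

Φ = 0.78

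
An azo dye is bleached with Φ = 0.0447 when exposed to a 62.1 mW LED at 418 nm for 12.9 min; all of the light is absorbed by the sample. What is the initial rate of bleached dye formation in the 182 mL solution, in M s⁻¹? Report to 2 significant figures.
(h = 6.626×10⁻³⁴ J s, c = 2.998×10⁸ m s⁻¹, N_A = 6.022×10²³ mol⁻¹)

5.3×10⁻⁸ M s⁻¹

Photon energy at 418 nm: hc/λ = (6.626×10⁻³⁴)(2.998×10⁸)/(418×10⁻⁹) = 4.752×10⁻¹⁹ J.
Energy delivered: (62.1 mW)(774 s) = 48.07 J.
Photons incident: 48.07 / 4.752×10⁻¹⁹ = 1.012×10²⁰, i.e. 1.012×10²⁰/6.022×10²³ = 1.681×10⁻⁴ mol.
Product formed: 0.0447 × 1.681×10⁻⁴ = 7.514×10⁻⁶ mol.
Rate: 7.514×10⁻⁶ mol / (774 s × 0.182 L) = 5.3×10⁻⁸ M s⁻¹.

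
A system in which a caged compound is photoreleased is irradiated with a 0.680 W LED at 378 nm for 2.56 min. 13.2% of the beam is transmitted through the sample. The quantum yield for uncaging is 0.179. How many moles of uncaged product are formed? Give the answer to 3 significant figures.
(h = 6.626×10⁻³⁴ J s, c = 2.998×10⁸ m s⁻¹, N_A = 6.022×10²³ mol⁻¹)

5.13×10⁻⁵ mol

Photon energy at 378 nm: hc/λ = (6.626×10⁻³⁴)(2.998×10⁸)/(378×10⁻⁹) = 5.255×10⁻¹⁹ J.
Energy delivered: (0.680 W)(153.6 s) = 104.4 J.
Photons incident: 104.4 / 5.255×10⁻¹⁹ = 1.987×10²⁰, i.e. 1.987×10²⁰/6.022×10²³ = 3.300×10⁻⁴ mol.
Fraction absorbed: 1 − 13.2/100 = 0.8680.
Photons absorbed: 0.8680 × 3.300×10⁻⁴ = 2.864×10⁻⁴ mol.
Product: Φ × n_abs = 0.179 × 2.864×10⁻⁴ = 5.127×10⁻⁵ mol.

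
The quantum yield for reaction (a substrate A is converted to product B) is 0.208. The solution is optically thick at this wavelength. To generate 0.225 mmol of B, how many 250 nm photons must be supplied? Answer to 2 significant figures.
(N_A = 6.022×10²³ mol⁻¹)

Product: 0.225 mmol = 2.25×10⁻⁴ mol.
Photons that must be absorbed: 2.25×10⁻⁴ / 0.208 = 0.001082 mol.
Photon count: 0.001082 × 6.022×10²³ = 6.5×10²⁰.

6.5×10²⁰ photons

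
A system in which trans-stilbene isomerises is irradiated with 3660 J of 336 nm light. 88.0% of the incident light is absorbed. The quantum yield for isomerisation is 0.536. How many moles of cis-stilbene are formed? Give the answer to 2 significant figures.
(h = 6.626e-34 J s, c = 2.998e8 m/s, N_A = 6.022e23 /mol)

0.0048 mol

Photon energy at 336 nm: hc/λ = (6.626e-34)(2.998e8)/(336e-9) = 5.912e-19 J.
Photons incident: 3660 / 5.912e-19 = 6.191e21, i.e. 6.191e21/6.022e23 = 0.01028 mol.
Photons absorbed: 0.880 × 0.01028 = 0.009046 mol.
Product: Φ × n_abs = 0.536 × 0.009046 = 0.004849 mol.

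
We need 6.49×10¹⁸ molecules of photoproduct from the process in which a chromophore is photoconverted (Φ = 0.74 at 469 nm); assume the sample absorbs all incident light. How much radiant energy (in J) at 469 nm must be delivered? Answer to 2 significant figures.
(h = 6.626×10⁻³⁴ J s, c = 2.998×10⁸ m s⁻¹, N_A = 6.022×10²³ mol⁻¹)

3.7 J

Product: 6.49×10¹⁸ / 6.022×10²³ = 1.078×10⁻⁵ mol.
Photons that must be absorbed: 1.078×10⁻⁵ / 0.74 = 1.457×10⁻⁵ mol.
Photon energy: hc/λ = 4.236×10⁻¹⁹ J; per mole, 2.551×10⁵ J mol⁻¹.
Energy required: 1.457×10⁻⁵ × 2.551×10⁵ = 3.7 J.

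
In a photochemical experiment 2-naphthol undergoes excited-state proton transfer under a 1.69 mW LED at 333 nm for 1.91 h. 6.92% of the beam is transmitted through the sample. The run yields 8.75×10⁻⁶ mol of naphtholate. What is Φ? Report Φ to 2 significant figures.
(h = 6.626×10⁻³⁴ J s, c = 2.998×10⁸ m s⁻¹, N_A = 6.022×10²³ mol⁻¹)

Φ = 0.29

Photon energy at 333 nm: hc/λ = (6.626×10⁻³⁴)(2.998×10⁸)/(333×10⁻⁹) = 5.965×10⁻¹⁹ J.
Energy delivered: (1.69 mW)(6876 s) = 11.62 J.
Photons incident: 11.62 / 5.965×10⁻¹⁹ = 1.948×10¹⁹, i.e. 1.948×10¹⁹/6.022×10²³ = 3.235×10⁻⁵ mol.
Fraction absorbed: 1 − 6.92/100 = 0.9308.
Photons absorbed: 0.9308 × 3.235×10⁻⁵ = 3.011×10⁻⁵ mol.
Φ = 8.75×10⁻⁶ mol / 3.011×10⁻⁵ mol photons = 0.29.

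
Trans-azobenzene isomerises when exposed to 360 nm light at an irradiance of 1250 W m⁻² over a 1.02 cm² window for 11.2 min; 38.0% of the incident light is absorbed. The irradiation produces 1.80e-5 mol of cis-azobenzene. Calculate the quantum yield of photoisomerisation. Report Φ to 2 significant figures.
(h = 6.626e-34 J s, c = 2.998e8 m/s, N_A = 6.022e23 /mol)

Φ = 0.18

Photon energy at 360 nm: hc/λ = (6.626e-34)(2.998e8)/(360e-9) = 5.518e-19 J.
Energy delivered: (1250 W m⁻²)(1.02e-4 m²)(672 s) = 85.68 J.
Photons incident: 85.68 / 5.518e-19 = 1.553e20, i.e. 1.553e20/6.022e23 = 2.579e-4 mol.
Photons absorbed: 0.380 × 2.579e-4 = 9.800e-5 mol.
Φ = 1.80e-5 mol / 9.800e-5 mol photons = 0.18.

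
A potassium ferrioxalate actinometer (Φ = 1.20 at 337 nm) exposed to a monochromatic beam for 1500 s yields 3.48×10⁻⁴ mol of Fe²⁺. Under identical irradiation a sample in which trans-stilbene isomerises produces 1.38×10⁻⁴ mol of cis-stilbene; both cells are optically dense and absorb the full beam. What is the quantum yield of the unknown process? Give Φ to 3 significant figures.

Φ = 0.476

Photons absorbed by the actinometer: 3.48×10⁻⁴ / 1.20 = 2.900×10⁻⁴ mol.
Φ(unknown) = 1.38×10⁻⁴ / 2.900×10⁻⁴ = 0.476.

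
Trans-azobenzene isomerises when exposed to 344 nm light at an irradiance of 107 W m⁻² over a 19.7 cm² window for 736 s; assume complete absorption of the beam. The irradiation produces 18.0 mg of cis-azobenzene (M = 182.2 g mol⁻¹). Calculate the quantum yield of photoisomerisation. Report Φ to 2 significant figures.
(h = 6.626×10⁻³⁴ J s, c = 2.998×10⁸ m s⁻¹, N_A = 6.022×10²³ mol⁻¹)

Product: 18.0 mg / 182.2 g mol⁻¹ = 9.879×10⁻⁵ mol.
Photon energy at 344 nm: hc/λ = (6.626×10⁻³⁴)(2.998×10⁸)/(344×10⁻⁹) = 5.775×10⁻¹⁹ J.
Energy delivered: (107 W m⁻²)(19.7×10⁻⁴ m²)(736 s) = 155.1 J.
Photons incident: 155.1 / 5.775×10⁻¹⁹ = 2.686×10²⁰, i.e. 2.686×10²⁰/6.022×10²³ = 4.460×10⁻⁴ mol.
Φ = 9.879×10⁻⁵ mol / 4.460×10⁻⁴ mol photons = 0.22.

Φ = 0.22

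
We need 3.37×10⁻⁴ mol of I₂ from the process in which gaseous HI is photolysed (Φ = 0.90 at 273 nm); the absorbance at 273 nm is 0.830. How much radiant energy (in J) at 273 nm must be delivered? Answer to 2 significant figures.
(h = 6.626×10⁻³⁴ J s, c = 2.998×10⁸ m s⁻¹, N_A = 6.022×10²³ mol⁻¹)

Photons that must be absorbed: 3.37×10⁻⁴ / 0.90 = 3.744×10⁻⁴ mol.
Fraction absorbed: 1 − 10^(−0.830) = 0.8521.
Incident photons needed: 3.744×10⁻⁴ / 0.8521 = 4.394×10⁻⁴ mol.
Photon energy: hc/λ = 7.276×10⁻¹⁹ J; per mole, 4.382×10⁵ J mol⁻¹.
Energy required: 4.394×10⁻⁴ × 4.382×10⁵ = 190 J.

190 J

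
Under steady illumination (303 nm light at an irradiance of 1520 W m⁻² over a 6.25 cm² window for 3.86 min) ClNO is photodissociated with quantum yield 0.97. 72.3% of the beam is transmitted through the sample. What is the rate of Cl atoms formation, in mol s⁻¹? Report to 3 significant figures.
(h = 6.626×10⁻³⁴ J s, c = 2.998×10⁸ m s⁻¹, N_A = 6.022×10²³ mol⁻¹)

Photon energy at 303 nm: hc/λ = (6.626×10⁻³⁴)(2.998×10⁸)/(303×10⁻⁹) = 6.556×10⁻¹⁹ J.
Energy delivered: (1520 W m⁻²)(6.25×10⁻⁴ m²)(231.6 s) = 220.0 J.
Photons incident: 220.0 / 6.556×10⁻¹⁹ = 3.356×10²⁰, i.e. 3.356×10²⁰/6.022×10²³ = 5.573×10⁻⁴ mol.
Fraction absorbed: 1 − 72.3/100 = 0.2770.
Photons absorbed: 0.2770 × 5.573×10⁻⁴ = 1.544×10⁻⁴ mol.
Product formed: 0.97 × 1.544×10⁻⁴ = 1.498×10⁻⁴ mol.
Rate: 1.498×10⁻⁴ / 231.6 s = 6.47×10⁻⁷ mol s⁻¹.

6.47×10⁻⁷ mol s⁻¹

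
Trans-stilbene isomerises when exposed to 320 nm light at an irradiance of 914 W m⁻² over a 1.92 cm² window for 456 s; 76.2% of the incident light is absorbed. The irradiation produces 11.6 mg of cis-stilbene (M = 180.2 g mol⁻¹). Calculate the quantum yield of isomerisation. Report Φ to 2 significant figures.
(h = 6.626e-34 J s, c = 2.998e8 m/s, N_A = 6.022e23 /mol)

Product: 11.6 mg / 180.2 g mol⁻¹ = 6.437e-5 mol.
Photon energy at 320 nm: hc/λ = (6.626e-34)(2.998e8)/(320e-9) = 6.208e-19 J.
Energy delivered: (914 W m⁻²)(1.92e-4 m²)(456 s) = 80.02 J.
Photons incident: 80.02 / 6.208e-19 = 1.289e20, i.e. 1.289e20/6.022e23 = 2.140e-4 mol.
Photons absorbed: 0.762 × 2.140e-4 = 1.631e-4 mol.
Φ = 6.437e-5 mol / 1.631e-4 mol photons = 0.39.

Φ = 0.39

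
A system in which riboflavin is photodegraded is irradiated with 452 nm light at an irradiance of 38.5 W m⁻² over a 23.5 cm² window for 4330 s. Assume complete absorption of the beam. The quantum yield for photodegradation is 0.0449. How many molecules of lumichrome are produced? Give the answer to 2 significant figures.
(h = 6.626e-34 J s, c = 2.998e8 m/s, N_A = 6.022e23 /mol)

Photon energy at 452 nm: hc/λ = (6.626e-34)(2.998e8)/(452e-9) = 4.395e-19 J.
Energy delivered: (38.5 W m⁻²)(23.5e-4 m²)(4330 s) = 391.8 J.
Photons incident: 391.8 / 4.395e-19 = 8.915e20, i.e. 8.915e20/6.022e23 = 0.001480 mol.
Product: Φ × n_abs = 0.0449 × 0.001480 = 6.645e-5 mol.
As a count: 6.645e-5 × 6.022e23 = 4.0e19.

4.0e19 molecules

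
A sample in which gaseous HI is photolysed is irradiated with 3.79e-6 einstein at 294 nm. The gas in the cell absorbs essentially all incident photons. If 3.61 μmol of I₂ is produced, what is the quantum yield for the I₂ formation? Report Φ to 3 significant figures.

Φ = 0.953

Product: 3.61 μmol = 3.61e-6 mol.
Φ = 3.61e-6 mol / 3.79e-6 mol photons = 0.953.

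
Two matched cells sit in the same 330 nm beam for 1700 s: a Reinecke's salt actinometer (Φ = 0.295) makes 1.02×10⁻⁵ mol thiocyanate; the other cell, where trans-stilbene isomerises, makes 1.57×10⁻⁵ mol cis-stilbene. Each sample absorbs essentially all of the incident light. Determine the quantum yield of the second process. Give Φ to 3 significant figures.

Φ = 0.454

Photons absorbed by the actinometer: 1.02×10⁻⁵ / 0.295 = 3.458×10⁻⁵ mol.
Φ(unknown) = 1.57×10⁻⁵ / 3.458×10⁻⁵ = 0.454.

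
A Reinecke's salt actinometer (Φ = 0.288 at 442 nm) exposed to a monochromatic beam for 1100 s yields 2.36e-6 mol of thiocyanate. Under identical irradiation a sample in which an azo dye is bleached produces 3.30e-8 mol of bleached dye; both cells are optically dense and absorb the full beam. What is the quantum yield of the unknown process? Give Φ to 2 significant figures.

Photons absorbed by the actinometer: 2.36e-6 / 0.288 = 8.194e-6 mol.
Φ(unknown) = 3.30e-8 / 8.194e-6 = 0.0040.

Φ = 0.0040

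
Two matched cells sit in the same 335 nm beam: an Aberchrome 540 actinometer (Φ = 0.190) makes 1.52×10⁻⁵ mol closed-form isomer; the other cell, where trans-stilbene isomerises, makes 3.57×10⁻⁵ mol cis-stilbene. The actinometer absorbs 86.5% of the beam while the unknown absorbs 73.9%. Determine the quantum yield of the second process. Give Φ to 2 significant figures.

Photons absorbed by the actinometer: 1.52×10⁻⁵ / 0.190 = 8.000×10⁻⁵ mol.
Incident flux: 8.000×10⁻⁵ / 0.865 = 9.249×10⁻⁵ einstein.
Absorbed by unknown: 0.739 × 9.249×10⁻⁵ = 6.835×10⁻⁵ mol.
Φ(unknown) = 3.57×10⁻⁵ / 6.835×10⁻⁵ = 0.52.

Φ = 0.52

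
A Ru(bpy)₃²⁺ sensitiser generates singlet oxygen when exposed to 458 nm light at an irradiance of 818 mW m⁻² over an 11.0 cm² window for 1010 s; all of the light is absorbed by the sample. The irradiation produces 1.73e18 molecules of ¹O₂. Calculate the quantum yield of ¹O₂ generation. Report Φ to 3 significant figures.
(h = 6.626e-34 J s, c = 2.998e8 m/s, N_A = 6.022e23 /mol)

Φ = 0.826

Product: 1.73e18 / 6.022e23 = 2.873e-6 mol.
Photon energy at 458 nm: hc/λ = (6.626e-34)(2.998e8)/(458e-9) = 4.337e-19 J.
Energy delivered: (818 mW m⁻²)(11.0e-4 m²)(1010 s) = 0.9088 J.
Photons incident: 0.9088 / 4.337e-19 = 2.095e18, i.e. 2.095e18/6.022e23 = 3.479e-6 mol.
Φ = 2.873e-6 mol / 3.479e-6 mol photons = 0.826.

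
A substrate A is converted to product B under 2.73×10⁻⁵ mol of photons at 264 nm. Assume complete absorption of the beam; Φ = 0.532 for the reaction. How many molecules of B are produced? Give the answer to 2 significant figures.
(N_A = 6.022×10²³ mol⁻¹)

Product: Φ × n_abs = 0.532 × 2.73×10⁻⁵ = 1.452×10⁻⁵ mol.
As a count: 1.452×10⁻⁵ × 6.022×10²³ = 8.7×10¹⁸.

8.7×10¹⁸ molecules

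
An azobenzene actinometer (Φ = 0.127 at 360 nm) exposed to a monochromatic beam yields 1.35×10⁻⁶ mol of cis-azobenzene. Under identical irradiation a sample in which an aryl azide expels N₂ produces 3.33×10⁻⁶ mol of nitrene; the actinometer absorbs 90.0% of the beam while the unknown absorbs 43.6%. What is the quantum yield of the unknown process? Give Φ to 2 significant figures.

Photons absorbed by the actinometer: 1.35×10⁻⁶ / 0.127 = 1.063×10⁻⁵ mol.
Incident flux: 1.063×10⁻⁵ / 0.900 = 1.181×10⁻⁵ einstein.
Absorbed by unknown: 0.436 × 1.181×10⁻⁵ = 5.149×10⁻⁶ mol.
Φ(unknown) = 3.33×10⁻⁶ / 5.149×10⁻⁶ = 0.65.

Φ = 0.65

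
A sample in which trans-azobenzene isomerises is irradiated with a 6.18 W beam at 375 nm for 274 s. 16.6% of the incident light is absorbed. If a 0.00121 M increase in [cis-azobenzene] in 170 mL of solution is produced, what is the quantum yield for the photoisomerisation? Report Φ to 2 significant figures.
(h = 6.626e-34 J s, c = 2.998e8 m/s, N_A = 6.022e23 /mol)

Φ = 0.23

Product: (0.00121 M)(0.17 L) = 2.057e-4 mol.
Photon energy at 375 nm: hc/λ = (6.626e-34)(2.998e8)/(375e-9) = 5.297e-19 J.
Energy delivered: (6.18 W)(274 s) = 1693 J.
Photons incident: 1693 / 5.297e-19 = 3.196e21, i.e. 3.196e21/6.022e23 = 0.005307 mol.
Photons absorbed: 0.166 × 0.005307 = 8.810e-4 mol.
Φ = 2.057e-4 mol / 8.810e-4 mol photons = 0.23.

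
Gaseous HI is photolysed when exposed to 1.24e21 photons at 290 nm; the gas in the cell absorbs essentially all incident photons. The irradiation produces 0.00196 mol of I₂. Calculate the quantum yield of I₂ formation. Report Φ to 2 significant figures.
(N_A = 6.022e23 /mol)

Φ = 0.95

Moles of photons: 1.24e21 / 6.022e23 = 0.002059 mol.
Φ = 0.00196 mol / 0.002059 mol photons = 0.95.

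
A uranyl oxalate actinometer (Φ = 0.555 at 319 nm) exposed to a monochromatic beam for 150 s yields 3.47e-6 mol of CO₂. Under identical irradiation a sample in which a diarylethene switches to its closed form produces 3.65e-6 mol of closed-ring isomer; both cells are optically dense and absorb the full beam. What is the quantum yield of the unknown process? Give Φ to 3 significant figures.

Φ = 0.584

Photons absorbed by the actinometer: 3.47e-6 / 0.555 = 6.252e-6 mol.
Φ(unknown) = 3.65e-6 / 6.252e-6 = 0.584.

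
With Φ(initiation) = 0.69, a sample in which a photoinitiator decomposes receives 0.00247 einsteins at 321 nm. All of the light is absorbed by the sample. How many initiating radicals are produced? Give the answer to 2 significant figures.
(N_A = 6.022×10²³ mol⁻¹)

Product: Φ × n_abs = 0.69 × 0.00247 = 0.001704 mol.
As a count: 0.001704 × 6.022×10²³ = 1.0×10²¹.

1.0×10²¹ initiating radicals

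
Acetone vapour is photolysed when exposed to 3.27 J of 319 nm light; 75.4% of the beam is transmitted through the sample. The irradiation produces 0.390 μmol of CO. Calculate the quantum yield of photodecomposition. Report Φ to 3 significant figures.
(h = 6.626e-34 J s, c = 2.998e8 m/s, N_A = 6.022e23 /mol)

Product: 0.390 μmol = 3.90e-7 mol.
Photon energy at 319 nm: hc/λ = (6.626e-34)(2.998e8)/(319e-9) = 6.227e-19 J.
Photons incident: 3.27 / 6.227e-19 = 5.251e18, i.e. 5.251e18/6.022e23 = 8.720e-6 mol.
Fraction absorbed: 1 − 75.4/100 = 0.2460.
Photons absorbed: 0.2460 × 8.720e-6 = 2.145e-6 mol.
Φ = 3.90e-7 mol / 2.145e-6 mol photons = 0.182.

Φ = 0.182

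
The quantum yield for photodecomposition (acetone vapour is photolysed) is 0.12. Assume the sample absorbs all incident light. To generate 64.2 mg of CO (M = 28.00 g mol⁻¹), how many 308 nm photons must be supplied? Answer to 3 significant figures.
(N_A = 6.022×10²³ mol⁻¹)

1.15×10²² photons

Product: 64.2 mg / 28.00 g mol⁻¹ = 0.002293 mol.
Photons that must be absorbed: 0.002293 / 0.12 = 0.01911 mol.
Photon count: 0.01911 × 6.022×10²³ = 1.15×10²².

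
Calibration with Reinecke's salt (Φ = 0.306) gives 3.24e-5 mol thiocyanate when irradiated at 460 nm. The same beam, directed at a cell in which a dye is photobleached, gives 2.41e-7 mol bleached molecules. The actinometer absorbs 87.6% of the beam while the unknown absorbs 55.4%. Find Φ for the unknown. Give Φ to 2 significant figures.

Φ = 0.0036

Photons absorbed by the actinometer: 3.24e-5 / 0.306 = 1.059e-4 mol.
Incident flux: 1.059e-4 / 0.876 = 1.209e-4 einstein.
Absorbed by unknown: 0.554 × 1.209e-4 = 6.698e-5 mol.
Φ(unknown) = 2.41e-7 / 6.698e-5 = 0.0036.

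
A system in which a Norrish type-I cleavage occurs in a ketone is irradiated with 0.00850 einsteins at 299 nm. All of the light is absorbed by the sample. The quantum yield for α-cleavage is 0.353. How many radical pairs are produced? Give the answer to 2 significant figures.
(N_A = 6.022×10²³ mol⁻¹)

Product: Φ × n_abs = 0.353 × 0.00850 = 0.003001 mol.
As a count: 0.003001 × 6.022×10²³ = 1.8×10²¹.

1.8×10²¹ radical pairs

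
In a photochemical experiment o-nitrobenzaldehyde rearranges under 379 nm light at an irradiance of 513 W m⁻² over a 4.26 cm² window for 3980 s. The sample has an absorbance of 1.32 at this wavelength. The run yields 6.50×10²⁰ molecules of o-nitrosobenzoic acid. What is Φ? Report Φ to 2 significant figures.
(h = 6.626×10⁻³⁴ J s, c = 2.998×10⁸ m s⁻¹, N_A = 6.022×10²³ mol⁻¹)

Φ = 0.41

Product: 6.50×10²⁰ / 6.022×10²³ = 0.001079 mol.
Photon energy at 379 nm: hc/λ = (6.626×10⁻³⁴)(2.998×10⁸)/(379×10⁻⁹) = 5.241×10⁻¹⁹ J.
Energy delivered: (513 W m⁻²)(4.26×10⁻⁴ m²)(3980 s) = 869.8 J.
Photons incident: 869.8 / 5.241×10⁻¹⁹ = 1.660×10²¹, i.e. 1.660×10²¹/6.022×10²³ = 0.002757 mol.
Fraction absorbed: 1 − 10^(−1.32) = 0.9521.
Photons absorbed: 0.9521 × 0.002757 = 0.002625 mol.
Φ = 0.001079 mol / 0.002625 mol photons = 0.41.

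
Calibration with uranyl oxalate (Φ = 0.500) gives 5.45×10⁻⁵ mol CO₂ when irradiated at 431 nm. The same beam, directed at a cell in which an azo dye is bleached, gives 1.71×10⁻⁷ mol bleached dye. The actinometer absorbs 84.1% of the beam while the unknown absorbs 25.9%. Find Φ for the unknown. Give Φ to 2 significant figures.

Photons absorbed by the actinometer: 5.45×10⁻⁵ / 0.500 = 1.090×10⁻⁴ mol.
Incident flux: 1.090×10⁻⁴ / 0.841 = 1.296×10⁻⁴ einstein.
Absorbed by unknown: 0.259 × 1.296×10⁻⁴ = 3.357×10⁻⁵ mol.
Φ(unknown) = 1.71×10⁻⁷ / 3.357×10⁻⁵ = 0.0051.

Φ = 0.0051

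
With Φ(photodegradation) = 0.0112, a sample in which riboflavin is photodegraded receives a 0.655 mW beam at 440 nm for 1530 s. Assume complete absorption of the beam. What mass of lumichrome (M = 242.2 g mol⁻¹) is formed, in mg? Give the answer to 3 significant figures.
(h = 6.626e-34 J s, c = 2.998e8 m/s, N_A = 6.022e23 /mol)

0.0100 mg

Photon energy at 440 nm: hc/λ = (6.626e-34)(2.998e8)/(440e-9) = 4.515e-19 J.
Energy delivered: (0.655 mW)(1530 s) = 1.002 J.
Photons incident: 1.002 / 4.515e-19 = 2.219e18, i.e. 2.219e18/6.022e23 = 3.685e-6 mol.
Product: Φ × n_abs = 0.0112 × 3.685e-6 = 4.127e-8 mol.
Mass: 4.127e-8 × 242.2 = 9.996e-6 g = 0.0100 mg.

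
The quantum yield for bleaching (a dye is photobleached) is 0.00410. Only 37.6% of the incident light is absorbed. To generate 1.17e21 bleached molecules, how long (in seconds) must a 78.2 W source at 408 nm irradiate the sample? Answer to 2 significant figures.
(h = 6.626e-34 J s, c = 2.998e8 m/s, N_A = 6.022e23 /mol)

t ≈ 4700 s

Product: 1.17e21 / 6.022e23 = 0.001943 mol.
Photons that must be absorbed: 0.001943 / 0.00410 = 0.4739 mol.
Incident photons needed: 0.4739 / 0.376 = 1.260 mol.
Photon energy: hc/λ = 4.869e-19 J; per mole, 2.932e5 J mol⁻¹.
Energy required: 1.260 × 2.932e5 = 3.694e5 J.
Time: 3.694e5 J / 78.2 W = 4700 s.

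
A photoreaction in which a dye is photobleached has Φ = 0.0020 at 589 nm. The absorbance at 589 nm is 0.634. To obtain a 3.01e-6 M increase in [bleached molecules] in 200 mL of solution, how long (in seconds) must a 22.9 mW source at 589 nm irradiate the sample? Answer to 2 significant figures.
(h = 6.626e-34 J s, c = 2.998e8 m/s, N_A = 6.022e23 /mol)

Product: (3.01e-6 M)(0.2 L) = 6.020e-7 mol.
Photons that must be absorbed: 6.020e-7 / 0.0020 = 3.010e-4 mol.
Fraction absorbed: 1 − 10^(−0.634) = 0.7677.
Incident photons needed: 3.010e-4 / 0.7677 = 3.921e-4 mol.
Photon energy: hc/λ = 3.373e-19 J; per mole, 2.031e5 J mol⁻¹.
Energy required: 3.921e-4 × 2.031e5 = 79.64 J.
Time: 79.64 J / 0.0229 W = 3500 s.

t ≈ 3500 s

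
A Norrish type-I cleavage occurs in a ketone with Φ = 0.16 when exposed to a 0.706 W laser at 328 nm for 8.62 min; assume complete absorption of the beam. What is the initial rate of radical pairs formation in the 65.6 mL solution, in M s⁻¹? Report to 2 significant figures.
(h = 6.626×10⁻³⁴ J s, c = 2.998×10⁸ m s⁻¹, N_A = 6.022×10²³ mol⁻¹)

4.7×10⁻⁶ M s⁻¹

Photon energy at 328 nm: hc/λ = (6.626×10⁻³⁴)(2.998×10⁸)/(328×10⁻⁹) = 6.056×10⁻¹⁹ J.
Energy delivered: (0.706 W)(517.2 s) = 365.1 J.
Photons incident: 365.1 / 6.056×10⁻¹⁹ = 6.029×10²⁰, i.e. 6.029×10²⁰/6.022×10²³ = 0.001001 mol.
Product formed: 0.16 × 0.001001 = 1.602×10⁻⁴ mol.
Rate: 1.602×10⁻⁴ mol / (517.2 s × 0.0656 L) = 4.7×10⁻⁶ M s⁻¹.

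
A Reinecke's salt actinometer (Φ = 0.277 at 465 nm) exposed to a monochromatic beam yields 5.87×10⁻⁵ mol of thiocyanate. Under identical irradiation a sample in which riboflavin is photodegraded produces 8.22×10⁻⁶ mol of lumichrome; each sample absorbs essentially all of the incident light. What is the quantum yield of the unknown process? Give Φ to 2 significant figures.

Photons absorbed by the actinometer: 5.87×10⁻⁵ / 0.277 = 2.119×10⁻⁴ mol.
Φ(unknown) = 8.22×10⁻⁶ / 2.119×10⁻⁴ = 0.039.

Φ = 0.039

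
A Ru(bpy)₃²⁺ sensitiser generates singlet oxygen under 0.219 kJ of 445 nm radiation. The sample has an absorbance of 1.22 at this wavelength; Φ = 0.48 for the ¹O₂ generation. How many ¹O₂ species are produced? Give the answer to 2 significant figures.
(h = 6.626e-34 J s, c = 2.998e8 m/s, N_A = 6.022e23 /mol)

Photon energy at 445 nm: hc/λ = (6.626e-34)(2.998e8)/(445e-9) = 4.464e-19 J.
Incident energy: 0.219 kJ = 219 J.
Photons incident: 219 / 4.464e-19 = 4.906e20, i.e. 4.906e20/6.022e23 = 8.147e-4 mol.
Fraction absorbed: 1 − 10^(−1.22) = 0.9397.
Photons absorbed: 0.9397 × 8.147e-4 = 7.656e-4 mol.
Product: Φ × n_abs = 0.48 × 7.656e-4 = 3.675e-4 mol.
As a count: 3.675e-4 × 6.022e23 = 2.2e20.

2.2e20 species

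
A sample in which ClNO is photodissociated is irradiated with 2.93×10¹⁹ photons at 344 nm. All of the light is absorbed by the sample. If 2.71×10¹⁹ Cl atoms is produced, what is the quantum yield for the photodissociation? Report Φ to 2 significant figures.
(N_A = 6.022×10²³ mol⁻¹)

Product: 2.71×10¹⁹ / 6.022×10²³ = 4.500×10⁻⁵ mol.
Moles of photons: 2.93×10¹⁹ / 6.022×10²³ = 4.865×10⁻⁵ mol.
Φ = 4.500×10⁻⁵ mol / 4.865×10⁻⁵ mol photons = 0.92.

Φ = 0.92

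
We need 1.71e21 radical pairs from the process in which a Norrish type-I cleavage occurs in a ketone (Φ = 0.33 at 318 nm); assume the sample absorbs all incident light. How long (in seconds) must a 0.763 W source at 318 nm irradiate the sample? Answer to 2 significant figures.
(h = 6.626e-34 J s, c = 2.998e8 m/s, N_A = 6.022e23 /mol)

t ≈ 4200 s

Product: 1.71e21 / 6.022e23 = 0.002840 mol.
Photons that must be absorbed: 0.002840 / 0.33 = 0.008606 mol.
Photon energy: hc/λ = 6.247e-19 J; per mole, 3.762e5 J mol⁻¹.
Energy required: 0.008606 × 3.762e5 = 3238 J.
Time: 3238 J / 0.763 W = 4200 s.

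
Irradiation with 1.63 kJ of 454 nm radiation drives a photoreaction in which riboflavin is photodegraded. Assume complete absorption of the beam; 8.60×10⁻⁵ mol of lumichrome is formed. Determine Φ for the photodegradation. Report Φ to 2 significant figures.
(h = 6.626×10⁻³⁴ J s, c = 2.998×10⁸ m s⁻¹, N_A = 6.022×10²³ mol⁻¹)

Photon energy at 454 nm: hc/λ = (6.626×10⁻³⁴)(2.998×10⁸)/(454×10⁻⁹) = 4.375×10⁻¹⁹ J.
Incident energy: 1.63 kJ = 1630 J.
Photons incident: 1630 / 4.375×10⁻¹⁹ = 3.726×10²¹, i.e. 3.726×10²¹/6.022×10²³ = 0.006187 mol.
Φ = 8.60×10⁻⁵ mol / 0.006187 mol photons = 0.014.

Φ = 0.014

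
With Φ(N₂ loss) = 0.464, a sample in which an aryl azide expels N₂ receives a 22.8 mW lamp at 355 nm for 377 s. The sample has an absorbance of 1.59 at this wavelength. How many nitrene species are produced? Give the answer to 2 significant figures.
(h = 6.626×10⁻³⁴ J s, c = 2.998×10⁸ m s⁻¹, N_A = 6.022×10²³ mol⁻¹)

Photon energy at 355 nm: hc/λ = (6.626×10⁻³⁴)(2.998×10⁸)/(355×10⁻⁹) = 5.596×10⁻¹⁹ J.
Energy delivered: (22.8 mW)(377 s) = 8.596 J.
Photons incident: 8.596 / 5.596×10⁻¹⁹ = 1.536×10¹⁹, i.e. 1.536×10¹⁹/6.022×10²³ = 2.551×10⁻⁵ mol.
Fraction absorbed: 1 − 10^(−1.59) = 0.9743.
Photons absorbed: 0.9743 × 2.551×10⁻⁵ = 2.485×10⁻⁵ mol.
Product: Φ × n_abs = 0.464 × 2.485×10⁻⁵ = 1.153×10⁻⁵ mol.
As a count: 1.153×10⁻⁵ × 6.022×10²³ = 6.9×10¹⁸.

6.9×10¹⁸ species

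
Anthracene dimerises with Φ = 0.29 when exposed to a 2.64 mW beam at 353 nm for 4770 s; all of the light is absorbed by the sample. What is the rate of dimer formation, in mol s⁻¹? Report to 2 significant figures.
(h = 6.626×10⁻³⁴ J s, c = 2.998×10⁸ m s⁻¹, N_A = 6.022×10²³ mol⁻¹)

Photon energy at 353 nm: hc/λ = (6.626×10⁻³⁴)(2.998×10⁸)/(353×10⁻⁹) = 5.627×10⁻¹⁹ J.
Energy delivered: (2.64 mW)(4770 s) = 12.59 J.
Photons incident: 12.59 / 5.627×10⁻¹⁹ = 2.237×10¹⁹, i.e. 2.237×10¹⁹/6.022×10²³ = 3.715×10⁻⁵ mol.
Product formed: 0.29 × 3.715×10⁻⁵ = 1.077×10⁻⁵ mol.
Rate: 1.077×10⁻⁵ / 4770 s = 2.3×10⁻⁹ mol s⁻¹.

2.3×10⁻⁹ mol s⁻¹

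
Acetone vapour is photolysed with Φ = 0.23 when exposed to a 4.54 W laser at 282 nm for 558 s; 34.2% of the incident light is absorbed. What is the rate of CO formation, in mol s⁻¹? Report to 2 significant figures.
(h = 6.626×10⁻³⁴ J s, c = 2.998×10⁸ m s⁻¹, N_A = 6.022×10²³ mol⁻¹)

8.4×10⁻⁷ mol s⁻¹

Photon energy at 282 nm: hc/λ = (6.626×10⁻³⁴)(2.998×10⁸)/(282×10⁻⁹) = 7.044×10⁻¹⁹ J.
Energy delivered: (4.54 W)(558 s) = 2533 J.
Photons incident: 2533 / 7.044×10⁻¹⁹ = 3.596×10²¹, i.e. 3.596×10²¹/6.022×10²³ = 0.005971 mol.
Photons absorbed: 0.342 × 0.005971 = 0.002042 mol.
Product formed: 0.23 × 0.002042 = 4.697×10⁻⁴ mol.
Rate: 4.697×10⁻⁴ / 558 s = 8.4×10⁻⁷ mol s⁻¹.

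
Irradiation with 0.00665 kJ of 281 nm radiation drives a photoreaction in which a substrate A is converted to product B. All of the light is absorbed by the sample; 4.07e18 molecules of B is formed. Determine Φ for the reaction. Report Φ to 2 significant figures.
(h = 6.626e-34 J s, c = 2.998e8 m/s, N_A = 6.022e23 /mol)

Φ = 0.43

Product: 4.07e18 / 6.022e23 = 6.759e-6 mol.
Photon energy at 281 nm: hc/λ = (6.626e-34)(2.998e8)/(281e-9) = 7.069e-19 J.
Incident energy: 0.00665 kJ = 6.65 J.
Photons incident: 6.65 / 7.069e-19 = 9.407e18, i.e. 9.407e18/6.022e23 = 1.562e-5 mol.
Φ = 6.759e-6 mol / 1.562e-5 mol photons = 0.43.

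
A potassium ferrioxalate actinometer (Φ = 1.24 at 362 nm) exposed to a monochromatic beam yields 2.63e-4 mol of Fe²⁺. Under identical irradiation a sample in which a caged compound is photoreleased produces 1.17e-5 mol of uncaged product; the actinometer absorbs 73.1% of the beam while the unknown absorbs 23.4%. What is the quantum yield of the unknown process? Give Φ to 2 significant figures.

Φ = 0.17

Photons absorbed by the actinometer: 2.63e-4 / 1.24 = 2.121e-4 mol.
Incident flux: 2.121e-4 / 0.731 = 2.902e-4 einstein.
Absorbed by unknown: 0.234 × 2.902e-4 = 6.791e-5 mol.
Φ(unknown) = 1.17e-5 / 6.791e-5 = 0.17.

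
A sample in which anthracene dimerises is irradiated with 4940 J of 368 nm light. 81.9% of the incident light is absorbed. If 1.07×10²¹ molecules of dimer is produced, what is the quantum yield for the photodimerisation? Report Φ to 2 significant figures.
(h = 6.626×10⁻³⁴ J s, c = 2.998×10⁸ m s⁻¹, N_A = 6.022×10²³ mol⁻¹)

Product: 1.07×10²¹ / 6.022×10²³ = 0.001777 mol.
Photon energy at 368 nm: hc/λ = (6.626×10⁻³⁴)(2.998×10⁸)/(368×10⁻⁹) = 5.398×10⁻¹⁹ J.
Photons incident: 4940 / 5.398×10⁻¹⁹ = 9.152×10²¹, i.e. 9.152×10²¹/6.022×10²³ = 0.01520 mol.
Photons absorbed: 0.819 × 0.01520 = 0.01245 mol.
Φ = 0.001777 mol / 0.01245 mol photons = 0.14.

Φ = 0.14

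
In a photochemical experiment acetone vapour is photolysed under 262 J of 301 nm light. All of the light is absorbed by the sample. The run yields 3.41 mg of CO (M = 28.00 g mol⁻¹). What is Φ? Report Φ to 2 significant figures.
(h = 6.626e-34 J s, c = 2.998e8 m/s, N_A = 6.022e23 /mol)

Φ = 0.18

Product: 3.41 mg / 28.00 g mol⁻¹ = 1.218e-4 mol.
Photon energy at 301 nm: hc/λ = (6.626e-34)(2.998e8)/(301e-9) = 6.600e-19 J.
Photons incident: 262 / 6.600e-19 = 3.970e20, i.e. 3.970e20/6.022e23 = 6.592e-4 mol.
Φ = 1.218e-4 mol / 6.592e-4 mol photons = 0.18.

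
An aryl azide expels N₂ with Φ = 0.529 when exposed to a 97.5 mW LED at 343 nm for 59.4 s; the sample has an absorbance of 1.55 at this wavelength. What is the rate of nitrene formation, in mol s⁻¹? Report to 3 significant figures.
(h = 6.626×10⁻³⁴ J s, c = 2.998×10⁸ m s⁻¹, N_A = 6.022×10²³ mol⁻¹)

Photon energy at 343 nm: hc/λ = (6.626×10⁻³⁴)(2.998×10⁸)/(343×10⁻⁹) = 5.791×10⁻¹⁹ J.
Energy delivered: (97.5 mW)(59.4 s) = 5.792 J.
Photons incident: 5.792 / 5.791×10⁻¹⁹ = 1.000×10¹⁹, i.e. 1.000×10¹⁹/6.022×10²³ = 1.661×10⁻⁵ mol.
Fraction absorbed: 1 − 10^(−1.55) = 0.9718.
Photons absorbed: 0.9718 × 1.661×10⁻⁵ = 1.614×10⁻⁵ mol.
Product formed: 0.529 × 1.614×10⁻⁵ = 8.538×10⁻⁶ mol.
Rate: 8.538×10⁻⁶ / 59.4 s = 1.44×10⁻⁷ mol s⁻¹.

1.44×10⁻⁷ mol s⁻¹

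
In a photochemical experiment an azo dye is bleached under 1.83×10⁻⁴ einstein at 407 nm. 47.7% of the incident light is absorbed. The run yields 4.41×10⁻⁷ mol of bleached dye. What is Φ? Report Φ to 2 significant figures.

Photons absorbed: 0.477 × 1.83×10⁻⁴ = 8.729×10⁻⁵ mol.
Φ = 4.41×10⁻⁷ mol / 8.729×10⁻⁵ mol photons = 0.0051.

Φ = 0.0051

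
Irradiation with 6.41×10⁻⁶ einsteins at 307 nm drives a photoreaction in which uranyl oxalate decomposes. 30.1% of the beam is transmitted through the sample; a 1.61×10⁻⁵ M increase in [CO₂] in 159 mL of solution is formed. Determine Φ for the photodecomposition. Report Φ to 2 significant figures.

Φ = 0.57

Product: (1.61×10⁻⁵ M)(0.159 L) = 2.560×10⁻⁶ mol.
Fraction absorbed: 1 − 30.1/100 = 0.6990.
Photons absorbed: 0.6990 × 6.41×10⁻⁶ = 4.481×10⁻⁶ mol.
Φ = 2.560×10⁻⁶ mol / 4.481×10⁻⁶ mol photons = 0.57.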